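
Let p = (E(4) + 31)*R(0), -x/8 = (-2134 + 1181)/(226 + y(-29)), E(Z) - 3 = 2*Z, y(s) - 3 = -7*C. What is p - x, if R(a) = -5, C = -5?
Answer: -7883/33 ≈ -238.88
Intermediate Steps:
y(s) = 38 (y(s) = 3 - 7*(-5) = 3 + 35 = 38)
E(Z) = 3 + 2*Z
x = 953/33 (x = -8*(-2134 + 1181)/(226 + 38) = -(-7624)/264 = -8*(-953/264) = 953/33 ≈ 28.879)
p = -210 (p = ((3 + 2*4) + 31)*(-5) = ((3 + 8) + 31)*(-5) = (11 + 31)*(-5) = 42*(-5) = -210)
p - x = -210 - 1*953/33 = -210 - 953/33 = -7883/33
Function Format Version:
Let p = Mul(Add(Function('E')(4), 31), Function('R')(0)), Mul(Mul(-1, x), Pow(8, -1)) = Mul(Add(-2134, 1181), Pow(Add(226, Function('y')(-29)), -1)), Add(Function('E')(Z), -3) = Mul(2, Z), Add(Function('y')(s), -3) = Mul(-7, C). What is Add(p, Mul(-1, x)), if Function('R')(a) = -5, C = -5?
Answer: Rational(-7883, 33) ≈ -238.88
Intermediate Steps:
Function('y')(s) = 38 (Function('y')(s) = Add(3, Mul(-7, -5)) = Add(3, 35) = 38)
Function('E')(Z) = Add(3, Mul(2, Z))
x = Rational(953, 33) (x = Mul(-8, Mul(Add(-2134, 1181), Pow(Add(226, 38), -1))) = Mul(-8, Mul(-953, Pow(264, -1))) = Mul(-8, Mul(-953, Rational(1, 264))) = Mul(-8, Rational(-953, 264)) = Rational(953, 33) ≈ 28.879)
p = -210 (p = Mul(Add(Add(3, Mul(2, 4)), 31), -5) = Mul(Add(Add(3, 8), 31), -5) = Mul(Add(11, 31), -5) = Mul(42, -5) = -210)
Add(p, Mul(-1, x)) = Add(-210, Mul(-1, Rational(953, 33))) = Add(-210, Rational(-953, 33)) = Rational(-7883, 33)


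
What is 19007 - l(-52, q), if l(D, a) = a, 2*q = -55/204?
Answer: 7754911/408 ≈ 19007.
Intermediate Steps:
q = -55/408 (q = (-55/204)/2 = (-55*1/204)/2 = (1/2)*(-55/204) = -55/408 ≈ -0.13480)
19007 - l(-52, q) = 19007 - 1*(-55/408) = 19007 + 55/408 = 7754911/408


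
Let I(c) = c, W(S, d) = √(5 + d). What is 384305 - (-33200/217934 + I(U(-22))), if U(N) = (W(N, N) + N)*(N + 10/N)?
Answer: 41822749837/108967 + 247*I*√17/11 ≈ 3.8381e+5 + 92.583*I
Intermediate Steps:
U(N) = (N + √(5 + N))*(N + 10/N) (U(N) = (√(5 + N) + N)*(N + 10/N) = (N + √(5 + N))*(N + 10/N))
384305 - (-33200/217934 + I(U(-22))) = 384305 - (-33200/217934 + (10 + (-22)² - 22*√(5 - 22) + 10*√(5 - 22)/(-22))) = 384305 - (-33200*1/217934 + (10 + 484 - 22*I*√17 + 10*(-1/22)*√(-17))) = 384305 - (-16600/108967 + (10 + 484 - 22*I*√17 + 10*(-1/22)*(I*√17))) = 384305 - (-16600/108967 + (10 + 484 - 22*I*√17 - 5*I*√17/11)) = 384305 - (-16600/108967 + (494 - 247*I*√17/11)) = 384305 - (53813098/108967 - 247*I*√17/11) = 384305 + (-53813098/108967 + 247*I*√17/11) = 41822749837/108967 + 247*I*√17/11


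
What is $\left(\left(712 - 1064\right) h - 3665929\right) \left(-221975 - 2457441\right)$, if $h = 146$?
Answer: $9960249364536$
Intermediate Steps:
$\left(\left(712 - 1064\right) h - 3665929\right) \left(-221975 - 2457441\right) = \left(\left(712 - 1064\right) 146 - 3665929\right) \left(-221975 - 2457441\right) = \left(\left(-352\right) 146 - 3665929\right) \left(-2679416\right) = \left(-51392 - 3665929\right) \left(-2679416\right) = \left(-3717321\right) \left(-2679416\right) = 9960249364536$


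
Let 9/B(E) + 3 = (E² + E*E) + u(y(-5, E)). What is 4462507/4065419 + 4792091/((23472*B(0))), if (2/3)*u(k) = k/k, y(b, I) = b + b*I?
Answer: -18853394015305/572541088608 ≈ -32.929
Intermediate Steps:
y(b, I) = b + I*b
u(k) = 3/2 (u(k) = 3*(k/k)/2 = (3/2)*1 = 3/2)
B(E) = 9/(-3/2 + 2*E²) (B(E) = 9/(-3 + ((E² + E*E) + 3/2)) = 9/(-3 + ((E² + E²) + 3/2)) = 9/(-3 + (2*E² + 3/2)) = 9/(-3 + (3/2 + 2*E²)) = 9/(-3/2 + 2*E²))
4462507/4065419 + 4792091/((23472*B(0))) = 4462507/4065419 + 4792091/((23472*(18/(-3 + 4*0²)))) = 4462507*(1/4065419) + 4792091/((23472*(18/(-3 + 4*0)))) = 4462507/4065419 + 4792091/((23472*(18/(-3 + 0)))) = 4462507/4065419 + 4792091/((23472*(18/(-3)))) = 4462507/4065419 + 4792091/((23472*(18*(-⅓)))) = 4462507/4065419 + 4792091/((23472*(-6))) = 4462507/4065419 + 4792091/(-140832) = 4462507/4065419 + 4792091*(-1/140832) = 4462507/4065419 - 4792091/140832 = -18853394015305/572541088608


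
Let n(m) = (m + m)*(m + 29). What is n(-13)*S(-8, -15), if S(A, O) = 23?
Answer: -9568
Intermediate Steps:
n(m) = 2*m*(29 + m) (n(m) = (2*m)*(29 + m) = 2*m*(29 + m))
n(-13)*S(-8, -15) = (2*(-13)*(29 - 13))*23 = (2*(-13)*16)*23 = -416*23 = -9568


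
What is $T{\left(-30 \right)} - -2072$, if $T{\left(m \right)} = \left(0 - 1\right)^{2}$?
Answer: $2073$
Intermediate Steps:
$T{\left(m \right)} = 1$ ($T{\left(m \right)} = \left(-1\right)^{2} = 1$)
$T{\left(-30 \right)} - -2072 = 1 - -2072 = 1 + 2072 = 2073$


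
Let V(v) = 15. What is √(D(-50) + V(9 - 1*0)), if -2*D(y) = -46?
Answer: √38 ≈ 6.1644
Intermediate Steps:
D(y) = 23 (D(y) = -½*(-46) = 23)
√(D(-50) + V(9 - 1*0)) = √(23 + 15) = √38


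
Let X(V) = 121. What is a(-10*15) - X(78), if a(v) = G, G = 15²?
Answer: 104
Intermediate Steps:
G = 225
a(v) = 225
a(-10*15) - X(78) = 225 - 1*121 = 225 - 121 = 104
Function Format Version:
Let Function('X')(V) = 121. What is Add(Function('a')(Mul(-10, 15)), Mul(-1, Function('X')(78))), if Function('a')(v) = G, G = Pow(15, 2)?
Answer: 104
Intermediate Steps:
G = 225
Function('a')(v) = 225
Add(Function('a')(Mul(-10, 15)), Mul(-1, Function('X')(78))) = Add(225, Mul(-1, 121)) = Add(225, -121) = 104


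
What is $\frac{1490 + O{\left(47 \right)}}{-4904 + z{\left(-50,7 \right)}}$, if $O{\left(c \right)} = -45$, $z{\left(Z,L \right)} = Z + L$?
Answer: $- \frac{85}{291} \approx -0.2921$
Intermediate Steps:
$z{\left(Z,L \right)} = L + Z$
$\frac{1490 + O{\left(47 \right)}}{-4904 + z{\left(-50,7 \right)}} = \frac{1490 - 45}{-4904 + \left(7 - 50\right)} = \frac{1445}{-4904 - 43} = \frac{1445}{-4947} = 1445 \left(- \frac{1}{4947}\right) = - \frac{85}{291}$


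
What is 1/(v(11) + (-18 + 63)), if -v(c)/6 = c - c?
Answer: 1/45 ≈ 0.022222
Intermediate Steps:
v(c) = 0 (v(c) = -6*(c - c) = -6*0 = 0)
1/(v(11) + (-18 + 63)) = 1/(0 + (-18 + 63)) = 1/(0 + 45) = 1/45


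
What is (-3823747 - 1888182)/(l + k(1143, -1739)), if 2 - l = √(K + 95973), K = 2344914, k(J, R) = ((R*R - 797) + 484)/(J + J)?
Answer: 1098416113108770/99569224907 + 829149325569*√2440887/99569224907 ≈ 24042.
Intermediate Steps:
k(J, R) = (-313 + R²)/(2*J) (k(J, R) = ((R² - 797) + 484)/((2*J)) = ((-797 + R²) + 484)*(1/(2*J)) = (-313 + R²)*(1/(2*J)) = (-313 + R²)/(2*J))
l = 2 - √2440887 (l = 2 - √(2344914 + 95973) = 2 - √2440887 ≈ -1560.3)
(-3823747 - 1888182)/(l + k(1143, -1739)) = (-3823747 - 1888182)/((2 - √2440887) + (½)*(-313 + (-1739)²)/1143) = -5711929/((2 - √2440887) + (½)*(1/1143)*(-313 + 3024121)) = -5711929/((2 - √2440887) + (½)*(1/1143)*3023808) = -5711929/((2 - √2440887) + 503968/381) = -5711929/(504730/381 - √2440887)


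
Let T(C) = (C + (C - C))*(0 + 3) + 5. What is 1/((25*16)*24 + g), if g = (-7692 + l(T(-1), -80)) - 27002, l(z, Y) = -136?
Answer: -1/25230 ≈ -3.9635e-5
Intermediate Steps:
T(C) = 5 + 3*C (T(C) = (C + 0)*3 + 5 = C*3 + 5 = 3*C + 5 = 5 + 3*C)
g = -34830 (g = (-7692 - 136) - 27002 = -7828 - 27002 = -34830)
1/((25*16)*24 + g) = 1/((25*16)*24 - 34830) = 1/(400*24 - 34830) = 1/(9600 - 34830) = 1/(-25230) = -1/25230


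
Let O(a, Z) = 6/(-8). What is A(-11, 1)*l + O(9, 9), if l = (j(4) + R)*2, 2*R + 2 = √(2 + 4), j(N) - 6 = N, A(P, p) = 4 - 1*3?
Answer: 69/4 + √6 ≈ 19.699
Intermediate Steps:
O(a, Z) = -¾ (O(a, Z) = 6*(-⅛) = -¾)
A(P, p) = 1 (A(P, p) = 4 - 3 = 1)
j(N) = 6 + N
R = -1 + √6/2 (R = -1 + √(2 + 4)/2 = -1 + √6/2 ≈ 0.22474)
l = 18 + √6 (l = ((6 + 4) + (-1 + √6/2))*2 = (10 + (-1 + √6/2))*2 = (9 + √6/2)*2 = 18 + √6 ≈ 20.449)
A(-11, 1)*l + O(9, 9) = 1*(18 + √6) - ¾ = (18 + √6) - ¾ = 69/4 + √6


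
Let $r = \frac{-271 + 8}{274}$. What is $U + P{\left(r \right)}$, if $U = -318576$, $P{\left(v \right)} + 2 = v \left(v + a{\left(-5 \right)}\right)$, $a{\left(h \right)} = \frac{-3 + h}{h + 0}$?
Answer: $- \frac{119588040291}{375380} \approx -3.1858 \cdot 10^{5}$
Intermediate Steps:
$a{\left(h \right)} = \frac{-3 + h}{h}$
$r = - \frac{263}{274}$ ($r = \left(-263\right) \frac{1}{274} = - \frac{263}{274} \approx -0.95985$)
$P{\left(v \right)} = -2 + v \left(\frac{8}{5} + v\right)$ ($P{\left(v \right)} = -2 + v \left(v + \frac{-3 - 5}{-5}\right) = -2 + v \left(v - - \frac{8}{5}\right) = -2 + v \left(v + \frac{8}{5}\right) = -2 + v \left(\frac{8}{5} + v\right)$)
$U + P{\left(r \right)} = -318576 + \left(-2 + \left(- \frac{263}{274}\right)^{2} + \frac{8}{5} \left(- \frac{263}{274}\right)\right) = -318576 - \frac{981411}{375380} = - \frac{119588040291}{375380}$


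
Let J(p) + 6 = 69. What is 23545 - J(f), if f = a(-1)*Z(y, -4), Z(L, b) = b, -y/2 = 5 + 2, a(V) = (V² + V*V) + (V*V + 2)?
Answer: 23482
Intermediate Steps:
a(V) = 2 + 3*V² (a(V) = (V² + V²) + (V² + 2) = 2*V² + (2 + V²) = 2 + 3*V²)
y = -14 (y = -2*(5 + 2) = -2*7 = -14)
f = -20 (f = (2 + 3*(-1)²)*(-4) = (2 + 3*1)*(-4) = (2 + 3)*(-4) = 5*(-4) = -20)
J(p) = 63 (J(p) = -6 + 69 = 63)
23545 - J(f) = 23545 - 1*63 = 23545 - 63 = 23482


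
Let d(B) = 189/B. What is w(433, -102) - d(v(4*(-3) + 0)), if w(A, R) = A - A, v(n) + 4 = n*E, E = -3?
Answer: -189/32 ≈ -5.9063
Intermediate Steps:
v(n) = -4 - 3*n (v(n) = -4 + n*(-3) = -4 - 3*n)
w(A, R) = 0
w(433, -102) - d(v(4*(-3) + 0)) = 0 - 189/(-4 - 3*(4*(-3) + 0)) = 0 - 189/(-4 - 3*(-12 + 0)) = 0 - 189/(-4 - 3*(-12)) = 0 - 189/(-4 + 36) = 0 - 189/32 = -189/32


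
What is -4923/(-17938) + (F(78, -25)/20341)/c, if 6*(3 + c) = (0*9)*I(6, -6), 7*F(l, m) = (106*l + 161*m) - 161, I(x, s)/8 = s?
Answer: 2029690687/7662414018 ≈ 0.26489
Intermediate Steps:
I(x, s) = 8*s
F(l, m) = -23 + 23*m + 106*l/7 (F(l, m) = ((106*l + 161*m) - 161)/7 = (-161 + 106*l + 161*m)/7 = -23 + 23*m + 106*l/7)
c = -3 (c = -3 + ((0*9)*(8*(-6)))/6 = -3 + (0*(-48))/6 = -3 + (⅙)*0 = -3 + 0 = -3)
-4923/(-17938) + (F(78, -25)/20341)/c = -4923/(-17938) + ((-23 + 23*(-25) + (106/7)*78)/20341)/(-3) = -4923*(-1/17938) + ((-23 - 575 + 8268/7)*(1/20341))*(-⅓) = 4923/17938 + ((4082/7)*(1/20341))*(-⅓) = 4923/17938 + (4082/142387)*(-⅓) = 4923/17938 - 4082/427161 = 2029690687/7662414018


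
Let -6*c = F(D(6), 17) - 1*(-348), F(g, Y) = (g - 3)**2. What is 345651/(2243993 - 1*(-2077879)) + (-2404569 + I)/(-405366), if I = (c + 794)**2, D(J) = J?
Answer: 151865681309/32443332688 ≈ 4.6810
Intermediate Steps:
F(g, Y) = (-3 + g)**2
c = -119/2 (c = -((-3 + 6)**2 - 1*(-348))/6 = -(3**2 + 348)/6 = -(9 + 348)/6 = -1/6*357 = -119/2 ≈ -59.500)
I = 2157961/4 (I = (-119/2 + 794)**2 = (1469/2)**2 = 2157961/4 ≈ 5.3949e+5)
345651/(2243993 - 1*(-2077879)) + (-2404569 + I)/(-405366) = 345651/(2243993 - 1*(-2077879)) + (-2404569 + 2157961/4)/(-405366) = 345651/(2243993 + 2077879) - 7460315/4*(-1/405366) = 345651/4321872 + 7460315/1621464 = 345651*(1/4321872) + 7460315/1621464 = 115217/1440624 + 7460315/1621464 = 151865681309/32443332688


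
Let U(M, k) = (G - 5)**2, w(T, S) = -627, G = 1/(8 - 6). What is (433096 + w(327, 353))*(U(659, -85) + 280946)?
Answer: 486036772685/4 ≈ 1.2151e+11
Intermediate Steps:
G = 1/2 ≈ 0.50000
U(M, k) = 81/4 (U(M, k) = (1/2 - 5)**2 = (-9/2)**2 = 81/4)
(433096 + w(327, 353))*(U(659, -85) + 280946) = (433096 - 627)*(81/4 + 280946) = 432469*(1123865/4) = 486036772685/4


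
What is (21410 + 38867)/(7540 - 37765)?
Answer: -60277/30225 ≈ -1.9943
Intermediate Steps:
(21410 + 38867)/(7540 - 37765) = 60277/(-30225) = 60277*(-1/30225) = -60277/30225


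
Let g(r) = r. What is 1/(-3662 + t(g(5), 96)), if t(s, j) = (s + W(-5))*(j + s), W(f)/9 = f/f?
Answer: -1/2248 ≈ -0.00044484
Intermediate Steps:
W(f) = 9 (W(f) = 9*(f/f) = 9*1 = 9)
t(s, j) = (9 + s)*(j + s) (t(s, j) = (s + 9)*(j + s) = (9 + s)*(j + s))
1/(-3662 + t(g(5), 96)) = 1/(-3662 + (5**2 + 9*96 + 9*5 + 96*5)) = 1/(-3662 + (25 + 864 + 45 + 480)) = 1/(-3662 + 1414) = 1/(-2248) = -1/2248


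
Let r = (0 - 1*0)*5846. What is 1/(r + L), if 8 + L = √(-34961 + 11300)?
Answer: -8/23725 - 3*I*√2629/23725 ≈ -0.0003372 - 0.0064835*I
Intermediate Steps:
r = 0 (r = (0 + 0)*5846 = 0*5846 = 0)
L = -8 + 3*I*√2629 (L = -8 + √(-34961 + 11300) = -8 + √(-23661) = -8 + 3*I*√2629 ≈ -8.0 + 153.82*I)
1/(r + L) = 1/(0 + (-8 + 3*I*√2629)) = 1/(-8 + 3*I*√2629)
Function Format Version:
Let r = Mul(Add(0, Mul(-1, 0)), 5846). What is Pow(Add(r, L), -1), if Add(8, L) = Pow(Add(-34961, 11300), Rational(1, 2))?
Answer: Add(Rational(-8, 23725), Mul(Rational(-3, 23725), I, Pow(2629, Rational(1, 2)))) ≈ Add(-0.00033720, Mul(-0.0064835, I))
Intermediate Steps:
r = 0 (r = Mul(Add(0, 0), 5846) = Mul(0, 5846) = 0)
L = Add(-8, Mul(3, I, Pow(2629, Rational(1, 2)))) (L = Add(-8, Pow(Add(-34961, 11300), Rational(1, 2))) = Add(-8, Pow(-23661, Rational(1, 2))) = Add(-8, Mul(3, I, Pow(2629, Rational(1, 2)))) ≈ Add(-8.0000, Mul(153.82, I)))
Pow(Add(r, L), -1) = Pow(Add(0, Add(-8, Mul(3, I, Pow(2629, Rational(1, 2))))), -1) = Pow(Add(-8, Mul(3, I, Pow(2629, Rational(1, 2)))), -1)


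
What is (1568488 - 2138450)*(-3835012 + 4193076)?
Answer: -204082873568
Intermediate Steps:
(1568488 - 2138450)*(-3835012 + 4193076) = -569962*358064 = -204082873568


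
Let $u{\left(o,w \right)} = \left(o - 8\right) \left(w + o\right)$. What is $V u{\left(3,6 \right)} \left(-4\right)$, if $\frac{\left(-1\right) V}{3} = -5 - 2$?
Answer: $3780$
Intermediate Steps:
$V = 21$ ($V = - 3 \left(-5 - 2\right) = \left(-3\right) \left(-7\right) = 21$)
$u{\left(o,w \right)} = \left(-8 + o\right) \left(o + w\right)$
$V u{\left(3,6 \right)} \left(-4\right) = 21 \left(3^{2} - 24 - 48 + 3 \cdot 6\right) \left(-4\right) = 21 \left(9 - 24 - 48 + 18\right) \left(-4\right) = 21 \left(-45\right) \left(-4\right) = \left(-945\right) \left(-4\right) = 3780$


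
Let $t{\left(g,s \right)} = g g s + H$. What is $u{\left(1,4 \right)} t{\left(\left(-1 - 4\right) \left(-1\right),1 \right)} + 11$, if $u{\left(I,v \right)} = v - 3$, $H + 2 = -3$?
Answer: $31$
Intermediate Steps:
$H = -5$ ($H = -2 - 3 = -5$)
$u{\left(I,v \right)} = -3 + v$
$t{\left(g,s \right)} = -5 + s g^{2}$ ($t{\left(g,s \right)} = g g s - 5 = g^{2} s - 5 = s g^{2} - 5 = -5 + s g^{2}$)
$u{\left(1,4 \right)} t{\left(\left(-1 - 4\right) \left(-1\right),1 \right)} + 11 = \left(-3 + 4\right) \left(-5 + 1 \left(\left(-1 - 4\right) \left(-1\right)\right)^{2}\right) + 11 = 1 \left(-5 + 1 \left(\left(-5\right) \left(-1\right)\right)^{2}\right) + 11 = 1 \left(-5 + 1 \cdot 5^{2}\right) + 11 = 1 \left(-5 + 1 \cdot 25\right) + 11 = 1 \left(-5 + 25\right) + 11 = 1 \cdot 20 + 11 = 20 + 11 = 31$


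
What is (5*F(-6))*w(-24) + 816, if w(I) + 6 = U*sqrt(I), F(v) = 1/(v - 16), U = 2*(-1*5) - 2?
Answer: 8991/11 + 60*I*sqrt(6)/11 ≈ 817.36 + 13.361*I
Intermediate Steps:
U = -12 (U = 2*(-5) - 2 = -10 - 2 = -12)
F(v) = 1/(-16 + v)
w(I) = -6 - 12*sqrt(I)
(5*F(-6))*w(-24) + 816 = (5/(-16 - 6))*(-6 - 24*I*sqrt(6)) + 816 = (5/(-22))*(-6 - 24*I*sqrt(6)) + 816 = (5*(-1/22))*(-6 - 24*I*sqrt(6)) + 816 = -5*(-6 - 24*I*sqrt(6))/22 + 816 = (15/11 + 60*I*sqrt(6)/11) + 816 = 8991/11 + 60*I*sqrt(6)/11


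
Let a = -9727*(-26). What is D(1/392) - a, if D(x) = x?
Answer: -99137583/392 ≈ -2.5290e+5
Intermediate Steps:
a = 252902
D(1/392) - a = 1/392 - 1*252902 = 1/392 - 252902 = -99137583/392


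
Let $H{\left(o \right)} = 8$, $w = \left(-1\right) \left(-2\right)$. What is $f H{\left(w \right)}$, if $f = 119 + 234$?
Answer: $2824$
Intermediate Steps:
$w = 2$
$f = 353$
$f H{\left(w \right)} = 353 \cdot 8 = 2824$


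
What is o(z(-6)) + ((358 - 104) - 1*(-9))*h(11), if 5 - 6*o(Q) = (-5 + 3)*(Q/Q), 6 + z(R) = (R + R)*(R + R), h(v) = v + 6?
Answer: 26833/6 ≈ 4472.2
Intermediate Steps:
h(v) = 6 + v
z(R) = -6 + 4*R² (z(R) = -6 + (R + R)*(R + R) = -6 + (2*R)*(2*R) = -6 + 4*R²)
o(Q) = 7/6 (o(Q) = ⅚ - (-5 + 3)*Q/Q/6 = ⅚ - (-1)/3 = ⅚ - ⅙*(-2) = ⅚ + ⅓ = 7/6)
o(z(-6)) + ((358 - 104) - 1*(-9))*h(11) = 7/6 + ((358 - 104) - 1*(-9))*(6 + 11) = 7/6 + (254 + 9)*17 = 7/6 + 263*17 = 7/6 + 4471 = 26833/6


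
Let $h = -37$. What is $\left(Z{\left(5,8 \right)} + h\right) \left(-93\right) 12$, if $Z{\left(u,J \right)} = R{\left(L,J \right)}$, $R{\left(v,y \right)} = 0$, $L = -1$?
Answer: $41292$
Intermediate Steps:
$Z{\left(u,J \right)} = 0$
$\left(Z{\left(5,8 \right)} + h\right) \left(-93\right) 12 = \left(0 - 37\right) \left(-93\right) 12 = \left(-37\right) \left(-93\right) 12 = 3441 \cdot 12 = 41292$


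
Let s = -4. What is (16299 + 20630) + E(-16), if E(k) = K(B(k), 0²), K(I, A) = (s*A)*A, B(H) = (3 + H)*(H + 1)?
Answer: 36929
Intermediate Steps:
B(H) = (1 + H)*(3 + H) (B(H) = (3 + H)*(1 + H) = (1 + H)*(3 + H))
K(I, A) = -4*A² (K(I, A) = (-4*A)*A = -4*A²)
E(k) = 0 (E(k) = -4*(0²)² = -4*0² = -4*0 = 0)
(16299 + 20630) + E(-16) = (16299 + 20630) + 0 = 36929 + 0 = 36929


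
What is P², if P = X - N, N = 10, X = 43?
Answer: 1089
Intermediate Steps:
P = 33 (P = 43 - 1*10 = 43 - 10 = 33)
P² = 33² = 1089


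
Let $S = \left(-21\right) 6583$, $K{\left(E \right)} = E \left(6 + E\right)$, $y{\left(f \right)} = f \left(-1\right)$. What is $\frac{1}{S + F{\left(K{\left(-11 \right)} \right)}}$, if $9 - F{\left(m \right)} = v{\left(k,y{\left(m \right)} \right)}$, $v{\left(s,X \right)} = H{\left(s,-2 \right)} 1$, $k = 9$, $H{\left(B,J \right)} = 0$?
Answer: $- \frac{1}{138234} \approx -7.2341 \cdot 10^{-6}$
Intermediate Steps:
$y{\left(f \right)} = - f$
$v{\left(s,X \right)} = 0$ ($v{\left(s,X \right)} = 0 \cdot 1 = 0$)
$F{\left(m \right)} = 9$ ($F{\left(m \right)} = 9 - 0 = 9 + 0 = 9$)
$S = -138243$
$\frac{1}{S + F{\left(K{\left(-11 \right)} \right)}} = \frac{1}{-138243 + 9} = \frac{1}{-138234} = - \frac{1}{138234}$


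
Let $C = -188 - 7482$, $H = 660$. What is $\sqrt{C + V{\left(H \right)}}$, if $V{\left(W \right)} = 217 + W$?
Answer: $i \sqrt{6793} \approx 82.42 i$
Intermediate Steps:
$C = -7670$ ($C = -188 - 7482 = -7670$)
$\sqrt{C + V{\left(H \right)}} = \sqrt{-7670 + \left(217 + 660\right)} = \sqrt{-7670 + 877} = \sqrt{-6793} = i \sqrt{6793}$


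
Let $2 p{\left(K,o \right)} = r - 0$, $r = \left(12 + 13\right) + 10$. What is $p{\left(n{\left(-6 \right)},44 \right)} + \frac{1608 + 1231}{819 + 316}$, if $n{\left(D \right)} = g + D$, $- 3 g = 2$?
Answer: $\frac{45403}{2270} \approx 20.001$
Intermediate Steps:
$g = - \frac{2}{3}$ ($g = \left(- \frac{1}{3}\right) 2 = - \frac{2}{3} \approx -0.66667$)
$r = 35$ ($r = 25 + 10 = 35$)
$n{\left(D \right)} = - \frac{2}{3} + D$
$p{\left(K,o \right)} = \frac{35}{2}$ ($p{\left(K,o \right)} = \frac{35 - 0}{2} = \frac{35 + 0}{2} = \frac{1}{2} \cdot 35 = \frac{35}{2}$)
$p{\left(n{\left(-6 \right)},44 \right)} + \frac{1608 + 1231}{819 + 316} = \frac{35}{2} + \frac{1608 + 1231}{819 + 316} = \frac{35}{2} + \frac{2839}{1135} = \frac{45403}{2270}$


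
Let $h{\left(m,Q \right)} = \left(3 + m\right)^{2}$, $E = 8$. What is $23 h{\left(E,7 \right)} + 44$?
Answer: $2827$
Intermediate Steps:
$23 h{\left(E,7 \right)} + 44 = 23 \left(3 + 8\right)^{2} + 44 = 23 \cdot 11^{2} + 44 = 23 \cdot 121 + 44 = 2783 + 44 = 2827$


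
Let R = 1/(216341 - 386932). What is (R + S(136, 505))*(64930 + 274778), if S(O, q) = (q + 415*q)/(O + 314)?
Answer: 405812423240188/2558865 ≈ 1.5859e+8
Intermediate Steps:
S(O, q) = 416*q/(314 + O) (S(O, q) = (416*q)/(314 + O) = 416*q/(314 + O))
R = -1/170591 (R = 1/(-170591) = -1/170591 ≈ -5.8620e-6)
(R + S(136, 505))*(64930 + 274778) = (-1/170591 + 416*505/(314 + 136))*(64930 + 274778) = (-1/170591 + 416*505/450)*339708 = (-1/170591 + 416*505*(1/450))*339708 = (-1/170591 + 21008/45)*339708 = (3583775683/7676595)*339708 = 405812423240188/2558865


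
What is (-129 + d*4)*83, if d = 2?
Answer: -10043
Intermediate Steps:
(-129 + d*4)*83 = (-129 + 2*4)*83 = (-129 + 8)*83 = -121*83 = -10043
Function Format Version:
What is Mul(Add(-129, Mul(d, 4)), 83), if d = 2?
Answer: -10043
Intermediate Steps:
Mul(Add(-129, Mul(d, 4)), 83) = Mul(Add(-129, Mul(2, 4)), 83) = Mul(Add(-129, 8), 83) = Mul(-121, 83) = -10043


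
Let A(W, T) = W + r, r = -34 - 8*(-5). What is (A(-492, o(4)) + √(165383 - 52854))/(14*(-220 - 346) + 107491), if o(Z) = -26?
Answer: -54/11063 + √112529/99567 ≈ -0.0015120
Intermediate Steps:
r = 6 (r = -34 + 40 = 6)
A(W, T) = 6 + W (A(W, T) = W + 6 = 6 + W)
(A(-492, o(4)) + √(165383 - 52854))/(14*(-220 - 346) + 107491) = ((6 - 492) + √(165383 - 52854))/(14*(-220 - 346) + 107491) = (-486 + √112529)/(14*(-566) + 107491) = (-486 + √112529)/(-7924 + 107491) = (-486 + √112529)/99567 = (-486 + √112529)*(1/99567) = -54/11063 + √112529/99567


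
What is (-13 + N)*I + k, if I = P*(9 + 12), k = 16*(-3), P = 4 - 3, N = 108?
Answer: 1947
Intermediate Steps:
P = 1
k = -48
I = 21 (I = 1*(9 + 12) = 1*21 = 21)
(-13 + N)*I + k = (-13 + 108)*21 - 48 = 95*21 - 48 = 1995 - 48 = 1947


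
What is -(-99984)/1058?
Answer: 49992/529 ≈ 94.503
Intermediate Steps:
-(-99984)/1058 = -1*(-49992/529) = 49992/529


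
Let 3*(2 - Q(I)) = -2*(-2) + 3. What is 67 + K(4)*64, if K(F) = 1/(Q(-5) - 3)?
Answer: 239/5 ≈ 47.800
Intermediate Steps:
Q(I) = -⅓ (Q(I) = 2 - (-2*(-2) + 3)/3 = 2 - (4 + 3)/3 = 2 - ⅓*7 = 2 - 7/3 = -⅓)
K(F) = -3/10 (K(F) = 1/(-⅓ - 3) = 1/(-10/3) = -3/10)
67 + K(4)*64 = 67 - 3/10*64 = 67 - 96/5 = 239/5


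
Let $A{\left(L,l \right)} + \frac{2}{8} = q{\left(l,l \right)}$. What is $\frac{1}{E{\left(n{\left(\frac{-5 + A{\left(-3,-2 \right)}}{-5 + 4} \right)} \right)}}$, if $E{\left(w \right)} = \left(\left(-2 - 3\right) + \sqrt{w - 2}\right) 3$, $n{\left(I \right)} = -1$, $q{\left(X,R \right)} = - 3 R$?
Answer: $- \frac{5}{84} - \frac{i \sqrt{3}}{84} \approx -0.059524 - 0.02062 i$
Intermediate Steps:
$A{\left(L,l \right)} = - \frac{1}{4} - 3 l$
$E{\left(w \right)} = -15 + 3 \sqrt{-2 + w}$ ($E{\left(w \right)} = \left(-5 + \sqrt{-2 + w}\right) 3 = -15 + 3 \sqrt{-2 + w}$)
$\frac{1}{E{\left(n{\left(\frac{-5 + A{\left(-3,-2 \right)}}{-5 + 4} \right)} \right)}} = \frac{1}{-15 + 3 \sqrt{-2 - 1}} = \frac{1}{-15 + 3 \sqrt{-3}} = \frac{1}{-15 + 3 i \sqrt{3}}$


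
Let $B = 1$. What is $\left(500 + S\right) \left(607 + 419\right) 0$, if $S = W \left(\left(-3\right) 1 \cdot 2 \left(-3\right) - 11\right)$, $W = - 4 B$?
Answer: $0$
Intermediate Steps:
$W = -4$ ($W = \left(-4\right) 1 = -4$)
$S = -28$ ($S = - 4 \left(\left(-3\right) 1 \cdot 2 \left(-3\right) - 11\right) = - 4 \left(\left(-3\right) 2 \left(-3\right) - 11\right) = - 4 \left(\left(-6\right) \left(-3\right) - 11\right) = - 4 \left(18 - 11\right) = \left(-4\right) 7 = -28$)
$\left(500 + S\right) \left(607 + 419\right) 0 = \left(500 - 28\right) \left(607 + 419\right) 0 = 472 \cdot 1026 \cdot 0 = 484272 \cdot 0 = 0$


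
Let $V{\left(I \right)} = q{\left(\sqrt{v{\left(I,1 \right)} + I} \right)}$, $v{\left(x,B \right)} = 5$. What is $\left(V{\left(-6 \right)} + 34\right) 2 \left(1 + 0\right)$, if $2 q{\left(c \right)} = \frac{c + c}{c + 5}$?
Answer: $\frac{885}{13} + \frac{5 i}{13} \approx 68.077 + 0.38462 i$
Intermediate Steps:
$q{\left(c \right)} = \frac{c}{5 + c}$ ($q{\left(c \right)} = \frac{\left(c + c\right) \frac{1}{c + 5}}{2} = \frac{2 c \frac{1}{5 + c}}{2} = \frac{c}{5 + c}$)
$V{\left(I \right)} = \frac{\sqrt{5 + I}}{5 + \sqrt{5 + I}}$
$\left(V{\left(-6 \right)} + 34\right) 2 \left(1 + 0\right) = \left(\frac{\sqrt{5 - 6}}{5 + \sqrt{5 - 6}} + 34\right) 2 \left(1 + 0\right) = \left(\frac{\sqrt{-1}}{5 + \sqrt{-1}} + 34\right) 2 \cdot 1 = \left(\frac{i}{5 + i} + 34\right) 2 = \left(i \frac{5 - i}{26} + 34\right) 2 = \left(\frac{i \left(5 - i\right)}{26} + 34\right) 2 = \left(34 + \frac{i \left(5 - i\right)}{26}\right) 2 = 68 + \frac{i \left(5 - i\right)}{13}$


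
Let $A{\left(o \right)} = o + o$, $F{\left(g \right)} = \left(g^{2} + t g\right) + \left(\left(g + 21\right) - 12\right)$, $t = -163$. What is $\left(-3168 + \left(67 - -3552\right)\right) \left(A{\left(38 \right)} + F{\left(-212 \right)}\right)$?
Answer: $35797223$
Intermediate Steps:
$F{\left(g \right)} = 9 + g^{2} - 162 g$ ($F{\left(g \right)} = \left(g^{2} - 163 g\right) + \left(\left(g + 21\right) - 12\right) = \left(g^{2} - 163 g\right) + \left(\left(21 + g\right) - 12\right) = \left(g^{2} - 163 g\right) + \left(9 + g\right) = 9 + g^{2} - 162 g$)
$A{\left(o \right)} = 2 o$
$\left(-3168 + \left(67 - -3552\right)\right) \left(A{\left(38 \right)} + F{\left(-212 \right)}\right) = \left(-3168 + \left(67 - -3552\right)\right) \left(2 \cdot 38 + \left(9 + \left(-212\right)^{2} - -34344\right)\right) = \left(-3168 + \left(67 + 3552\right)\right) \left(76 + \left(9 + 44944 + 34344\right)\right) = \left(-3168 + 3619\right) \left(76 + 79297\right) = 451 \cdot 79373 = 35797223$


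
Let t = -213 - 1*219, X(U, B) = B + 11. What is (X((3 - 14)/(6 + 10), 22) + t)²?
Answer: 159201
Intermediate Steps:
X(U, B) = 11 + B
t = -432 (t = -213 - 219 = -432)
(X((3 - 14)/(6 + 10), 22) + t)² = ((11 + 22) - 432)² = (33 - 432)² = (-399)² = 159201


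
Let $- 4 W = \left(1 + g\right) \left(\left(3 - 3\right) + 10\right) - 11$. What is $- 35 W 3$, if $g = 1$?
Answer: $\frac{945}{4} \approx 236.25$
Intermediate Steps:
$W = - \frac{9}{4}$ ($W = - \frac{\left(1 + 1\right) \left(\left(3 - 3\right) + 10\right) - 11}{4} = - \frac{2 \left(0 + 10\right) - 11}{4} = - \frac{2 \cdot 10 - 11}{4} = - \frac{20 - 11}{4} = \left(- \frac{1}{4}\right) 9 = - \frac{9}{4} \approx -2.25$)
$- 35 W 3 = \left(-35\right) \left(- \frac{9}{4}\right) 3 = \frac{315}{4} \cdot 3 = \frac{945}{4}$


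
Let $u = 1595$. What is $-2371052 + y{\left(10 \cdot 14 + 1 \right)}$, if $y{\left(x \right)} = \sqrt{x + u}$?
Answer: $-2371052 + 2 \sqrt{434} \approx -2.371 \cdot 10^{6}$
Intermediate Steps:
$y{\left(x \right)} = \sqrt{1595 + x}$ ($y{\left(x \right)} = \sqrt{x + 1595} = \sqrt{1595 + x}$)
$-2371052 + y{\left(10 \cdot 14 + 1 \right)} = -2371052 + \sqrt{1595 + \left(10 \cdot 14 + 1\right)} = -2371052 + \sqrt{1595 + \left(140 + 1\right)} = -2371052 + \sqrt{1595 + 141} = -2371052 + \sqrt{1736} = -2371052 + 2 \sqrt{434}$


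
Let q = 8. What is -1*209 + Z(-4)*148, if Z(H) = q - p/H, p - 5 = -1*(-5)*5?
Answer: 2085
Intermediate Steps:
p = 30 (p = 5 - 1*(-5)*5 = 5 + 5*5 = 5 + 25 = 30)
Z(H) = 8 - 30/H
-1*209 + Z(-4)*148 = -1*209 + (8 - 30/(-4))*148 = -209 + (8 - 30*(-¼))*148 = -209 + (8 + 15/2)*148 = -209 + (31/2)*148 = -209 + 2294 = 2085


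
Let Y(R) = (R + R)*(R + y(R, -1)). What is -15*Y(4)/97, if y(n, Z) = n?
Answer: -960/97 ≈ -9.8969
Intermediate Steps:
Y(R) = 4*R² (Y(R) = (R + R)*(R + R) = (2*R)*(2*R) = 4*R²)
-15*Y(4)/97 = -60*4²/97 = -60*16*(1/97) = -15*64*(1/97) = -960*1/97 = -960/97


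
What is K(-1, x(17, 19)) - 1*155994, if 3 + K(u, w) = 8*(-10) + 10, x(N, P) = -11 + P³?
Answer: -156067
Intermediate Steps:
K(u, w) = -73 (K(u, w) = -3 + (8*(-10) + 10) = -3 + (-80 + 10) = -3 - 70 = -73)
K(-1, x(17, 19)) - 1*155994 = -73 - 1*155994 = -73 - 155994 = -156067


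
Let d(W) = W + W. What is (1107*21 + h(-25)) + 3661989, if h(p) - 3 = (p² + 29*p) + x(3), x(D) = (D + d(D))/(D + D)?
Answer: 7370281/2 ≈ 3.6851e+6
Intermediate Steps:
d(W) = 2*W
x(D) = 3/2 (x(D) = (D + 2*D)/(D + D) = (3*D)/((2*D)) = (3*D)*(1/(2*D)) = 3/2)
h(p) = 9/2 + p² + 29*p (h(p) = 3 + ((p² + 29*p) + 3/2) = 3 + (3/2 + p² + 29*p) = 9/2 + p² + 29*p)
(1107*21 + h(-25)) + 3661989 = (1107*21 + (9/2 + (-25)² + 29*(-25))) + 3661989 = (23247 + (9/2 + 625 - 725)) + 3661989 = (23247 - 191/2) + 3661989 = 46303/2 + 3661989 = 7370281/2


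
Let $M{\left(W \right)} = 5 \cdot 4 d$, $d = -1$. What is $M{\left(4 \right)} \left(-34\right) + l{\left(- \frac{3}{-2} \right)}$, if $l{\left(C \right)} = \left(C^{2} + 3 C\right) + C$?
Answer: $\frac{2753}{4} \approx 688.25$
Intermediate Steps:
$M{\left(W \right)} = -20$ ($M{\left(W \right)} = 5 \cdot 4 \left(-1\right) = 20 \left(-1\right) = -20$)
$l{\left(C \right)} = C^{2} + 4 C$
$M{\left(4 \right)} \left(-34\right) + l{\left(- \frac{3}{-2} \right)} = \left(-20\right) \left(-34\right) + - \frac{3}{-2} \left(4 - \frac{3}{-2}\right) = 680 + \left(-3\right) \left(- \frac{1}{2}\right) \left(4 - - \frac{3}{2}\right) = 680 + \frac{3 \left(4 + \frac{3}{2}\right)}{2} = 680 + \frac{3}{2} \cdot \frac{11}{2} = 680 + \frac{33}{4} = \frac{2753}{4}$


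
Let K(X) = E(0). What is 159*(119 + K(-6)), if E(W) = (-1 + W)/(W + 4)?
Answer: 75525/4 ≈ 18881.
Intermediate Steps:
E(W) = (-1 + W)/(4 + W)
K(X) = -¼ (K(X) = (-1 + 0)/(4 + 0) = -1/4 = (¼)*(-1) = -¼)
159*(119 + K(-6)) = 159*(119 - ¼) = 159*(475/4) = 75525/4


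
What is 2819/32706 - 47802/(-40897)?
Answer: 1678700855/1337577282 ≈ 1.2550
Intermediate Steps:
2819/32706 - 47802/(-40897) = 2819*(1/32706) - 47802*(-1/40897) = 2819/32706 + 47802/40897 = 1678700855/1337577282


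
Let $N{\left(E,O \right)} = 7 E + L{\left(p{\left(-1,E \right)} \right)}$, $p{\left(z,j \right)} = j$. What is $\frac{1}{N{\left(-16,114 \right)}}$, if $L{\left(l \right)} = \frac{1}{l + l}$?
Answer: $- \frac{32}{3585} \approx -0.0089261$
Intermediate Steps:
$L{\left(l \right)} = \frac{1}{2 l}$
$N{\left(E,O \right)} = \frac{1}{2 E} + 7 E$ ($N{\left(E,O \right)} = 7 E + \frac{1}{2 E} = \frac{1}{2 E} + 7 E$)
$\frac{1}{N{\left(-16,114 \right)}} = \frac{1}{\frac{1}{2 \left(-16\right)} + 7 \left(-16\right)} = \frac{1}{\frac{1}{2} \left(- \frac{1}{16}\right) - 112} = \frac{1}{- \frac{1}{32} - 112} = \frac{1}{- \frac{3585}{32}} = - \frac{32}{3585}$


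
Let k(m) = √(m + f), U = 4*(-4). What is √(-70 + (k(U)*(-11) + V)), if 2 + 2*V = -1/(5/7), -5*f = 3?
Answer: √(-7170 - 220*I*√415)/10 ≈ 2.5352 - 8.839*I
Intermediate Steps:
f = -⅗ (f = -⅕*3 = -⅗ ≈ -0.60000)
U = -16
k(m) = √(-⅗ + m) (k(m) = √(m - ⅗) = √(-⅗ + m))
V = -17/10 (V = -1 + (-1/(5/7))/2 = -1 + (-1/(5*(⅐)))/2 = -1 + (-1/5/7)/2 = -1 + (-1*7/5)/2 = -1 + (½)*(-7/5) = -1 - 7/10 = -17/10 ≈ -1.7000)
√(-70 + (k(U)*(-11) + V)) = √(-70 + ((√(-15 + 25*(-16))/5)*(-11) - 17/10)) = √(-70 + ((√(-15 - 400)/5)*(-11) - 17/10)) = √(-70 + ((√(-415)/5)*(-11) - 17/10)) = √(-70 + (((I*√415)/5)*(-11) - 17/10)) = √(-70 + ((I*√415/5)*(-11) - 17/10)) = √(-70 + (-11*I*√415/5 - 17/10)) = √(-70 + (-17/10 - 11*I*√415/5)) = √(-717/10 - 11*I*√415/5)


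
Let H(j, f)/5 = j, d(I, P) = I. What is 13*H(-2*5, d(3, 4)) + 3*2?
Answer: -644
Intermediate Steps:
H(j, f) = 5*j
13*H(-2*5, d(3, 4)) + 3*2 = 13*(5*(-2*5)) + 3*2 = 13*(5*(-10)) + 6 = 13*(-50) + 6 = -650 + 6 = -644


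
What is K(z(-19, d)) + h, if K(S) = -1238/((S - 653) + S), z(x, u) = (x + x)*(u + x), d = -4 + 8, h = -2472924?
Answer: -1204315226/487 ≈ -2.4729e+6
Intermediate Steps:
d = 4
z(x, u) = 2*x*(u + x) (z(x, u) = (2*x)*(u + x) = 2*x*(u + x))
K(S) = -1238/(-653 + 2*S) (K(S) = -1238/((-653 + S) + S) = -1238/(-653 + 2*S))
K(z(-19, d)) + h = -1238/(-653 + 2*(2*(-19)*(4 - 19))) - 2472924 = -1238/(-653 + 2*(2*(-19)*(-15))) - 2472924 = -1238/(-653 + 2*570) - 2472924 = -1238/(-653 + 1140) - 2472924 = -1238/487 - 2472924 = -1204315226/487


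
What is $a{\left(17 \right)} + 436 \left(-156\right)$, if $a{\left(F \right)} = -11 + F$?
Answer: $-68010$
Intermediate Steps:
$a{\left(17 \right)} + 436 \left(-156\right) = \left(-11 + 17\right) + 436 \left(-156\right) = 6 - 68016 = -68010$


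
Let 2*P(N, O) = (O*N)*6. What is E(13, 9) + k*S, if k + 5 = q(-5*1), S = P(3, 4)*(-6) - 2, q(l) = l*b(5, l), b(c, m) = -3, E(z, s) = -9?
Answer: -2189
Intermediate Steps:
P(N, O) = 3*N*O (P(N, O) = ((O*N)*6)/2 = ((N*O)*6)/2 = (6*N*O)/2 = 3*N*O)
q(l) = -3*l (q(l) = l*(-3) = -3*l)
S = -218 (S = (3*3*4)*(-6) - 2 = 36*(-6) - 2 = -216 - 2 = -218)
k = 10 (k = -5 - (-15) = -5 - 3*(-5) = -5 + 15 = 10)
E(13, 9) + k*S = -9 + 10*(-218) = -9 - 2180 = -2189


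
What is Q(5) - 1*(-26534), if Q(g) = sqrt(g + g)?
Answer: 26534 + sqrt(10) ≈ 26537.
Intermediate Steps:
Q(g) = sqrt(2)*sqrt(g) (Q(g) = sqrt(2*g) = sqrt(2)*sqrt(g))
Q(5) - 1*(-26534) = sqrt(2)*sqrt(5) - 1*(-26534) = sqrt(10) + 26534 = 26534 + sqrt(10)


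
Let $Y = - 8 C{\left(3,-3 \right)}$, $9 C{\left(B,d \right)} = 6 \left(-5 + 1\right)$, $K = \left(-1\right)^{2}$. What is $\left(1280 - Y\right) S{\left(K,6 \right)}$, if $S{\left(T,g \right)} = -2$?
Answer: $- \frac{7552}{3} \approx -2517.3$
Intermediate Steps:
$K = 1$
$C{\left(B,d \right)} = - \frac{8}{3}$ ($C{\left(B,d \right)} = \frac{6 \left(-5 + 1\right)}{9} = \frac{6 \left(-4\right)}{9} = \frac{1}{9} \left(-24\right) = - \frac{8}{3}$)
$Y = \frac{64}{3}$ ($Y = \left(-8\right) \left(- \frac{8}{3}\right) = \frac{64}{3} \approx 21.333$)
$\left(1280 - Y\right) S{\left(K,6 \right)} = \left(1280 - \frac{64}{3}\right) \left(-2\right) = \frac{3776}{3} \left(-2\right) = - \frac{7552}{3}$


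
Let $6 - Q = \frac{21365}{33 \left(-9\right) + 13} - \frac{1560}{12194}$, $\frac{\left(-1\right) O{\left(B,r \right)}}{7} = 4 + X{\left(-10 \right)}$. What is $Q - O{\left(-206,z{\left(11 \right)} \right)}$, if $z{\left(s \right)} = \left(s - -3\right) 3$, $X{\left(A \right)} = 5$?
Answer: $\frac{19227749}{133196} \approx 144.36$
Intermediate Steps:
$z{\left(s \right)} = 9 + 3 s$ ($z{\left(s \right)} = \left(s + 3\right) 3 = \left(3 + s\right) 3 = 9 + 3 s$)
$O{\left(B,r \right)} = -63$ ($O{\left(B,r \right)} = - 7 \left(4 + 5\right) = \left(-7\right) 9 = -63$)
$Q = \frac{10836401}{133196}$ ($Q = 6 - \left(\frac{21365}{33 \left(-9\right) + 13} - \frac{1560}{12194}\right) = 6 - \left(\frac{21365}{-297 + 13} - \frac{60}{469}\right) = 6 - \left(\frac{21365}{-284} - \frac{60}{469}\right) = 6 - \left(21365 \left(- \frac{1}{284}\right) - \frac{60}{469}\right) = 6 - \left(- \frac{21365}{284} - \frac{60}{469}\right) = 6 - - \frac{10037225}{133196} = 6 + \frac{10037225}{133196} = \frac{10836401}{133196} \approx 81.357$)
$Q - O{\left(-206,z{\left(11 \right)} \right)} = \frac{10836401}{133196} - -63 = \frac{10836401}{133196} + 63 = \frac{19227749}{133196}$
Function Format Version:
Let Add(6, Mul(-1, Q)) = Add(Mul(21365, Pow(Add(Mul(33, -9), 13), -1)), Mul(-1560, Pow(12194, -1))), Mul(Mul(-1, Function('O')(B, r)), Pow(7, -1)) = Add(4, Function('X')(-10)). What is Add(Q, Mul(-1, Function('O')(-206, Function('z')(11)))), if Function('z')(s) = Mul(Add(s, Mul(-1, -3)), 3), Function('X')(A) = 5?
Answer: Rational(19227749, 133196) ≈ 144.36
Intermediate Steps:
Function('z')(s) = Add(9, Mul(3, s)) (Function('z')(s) = Mul(Add(s, 3), 3) = Mul(Add(3, s), 3) = Add(9, Mul(3, s)))
Function('O')(B, r) = -63 (Function('O')(B, r) = Mul(-7, Add(4, 5)) = Mul(-7, 9) = -63)
Q = Rational(10836401, 133196) (Q = Add(6, Mul(-1, Add(Mul(21365, Pow(Add(Mul(33, -9), 13), -1)), Mul(-1560, Pow(12194, -1))))) = Add(6, Mul(-1, Add(Mul(21365, Pow(Add(-297, 13), -1)), Mul(-1560, Rational(1, 12194))))) = Add(6, Mul(-1, Add(Mul(21365, Pow(-284, -1)), Rational(-60, 469)))) = Add(6, Mul(-1, Add(Mul(21365, Rational(-1, 284)), Rational(-60, 469)))) = Add(6, Mul(-1, Add(Rational(-21365, 284), Rational(-60, 469)))) = Add(6, Mul(-1, Rational(-10037225, 133196))) = Add(6, Rational(10037225, 133196)) = Rational(10836401, 133196) ≈ 81.357)
Add(Q, Mul(-1, Function('O')(-206, Function('z')(11)))) = Add(Rational(10836401, 133196), Mul(-1, -63)) = Add(Rational(10836401, 133196), 63) = Rational(19227749, 133196)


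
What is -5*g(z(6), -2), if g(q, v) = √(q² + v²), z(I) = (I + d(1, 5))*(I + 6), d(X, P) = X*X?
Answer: -10*√1765 ≈ -420.12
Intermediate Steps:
d(X, P) = X²
z(I) = (1 + I)*(6 + I) (z(I) = (I + 1²)*(I + 6) = (I + 1)*(6 + I) = (1 + I)*(6 + I))
-5*g(z(6), -2) = -5*√((6 + 6² + 7*6)² + (-2)²) = -5*√((6 + 36 + 42)² + 4) = -5*√(84² + 4) = -5*√(7056 + 4) = -10*√1765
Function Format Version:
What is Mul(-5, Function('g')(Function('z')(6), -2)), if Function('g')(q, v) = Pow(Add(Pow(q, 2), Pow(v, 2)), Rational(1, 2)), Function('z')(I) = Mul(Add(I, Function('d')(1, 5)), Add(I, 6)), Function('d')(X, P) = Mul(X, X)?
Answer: Mul(-10, Pow(1765, Rational(1, 2))) ≈ -420.12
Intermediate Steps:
Function('d')(X, P) = Pow(X, 2)
Function('z')(I) = Mul(Add(1, I), Add(6, I)) (Function('z')(I) = Mul(Add(I, Pow(1, 2)), Add(I, 6)) = Mul(Add(I, 1), Add(6, I)) = Mul(Add(1, I), Add(6, I)))
Mul(-5, Function('g')(Function('z')(6), -2)) = Mul(-5, Pow(Add(Pow(Add(6, Pow(6, 2), Mul(7, 6)), 2), Pow(-2, 2)), Rational(1, 2))) = Mul(-5, Pow(Add(Pow(Add(6, 36, 42), 2), 4), Rational(1, 2))) = Mul(-5, Pow(Add(Pow(84, 2), 4), Rational(1, 2))) = Mul(-5, Pow(Add(7056, 4), Rational(1, 2))) = Mul(-5, Pow(7060, Rational(1, 2))) = Mul(-5, Mul(2, Pow(1765, Rational(1, 2)))) = Mul(-10, Pow(1765, Rational(1, 2)))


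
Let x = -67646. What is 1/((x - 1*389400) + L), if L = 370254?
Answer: -1/86792 ≈ -1.1522e-5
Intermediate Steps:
1/((x - 1*389400) + L) = 1/((-67646 - 1*389400) + 370254) = 1/((-67646 - 389400) + 370254) = 1/(-457046 + 370254) = 1/(-86792) = -1/86792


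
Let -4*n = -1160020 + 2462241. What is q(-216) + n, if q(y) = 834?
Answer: -1298885/4 ≈ -3.2472e+5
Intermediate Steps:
n = -1302221/4 (n = -(-1160020 + 2462241)/4 = -¼*1302221 = -1302221/4 ≈ -3.2556e+5)
q(-216) + n = 834 - 1302221/4 = -1298885/4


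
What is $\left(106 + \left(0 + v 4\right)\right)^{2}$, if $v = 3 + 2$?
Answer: $15876$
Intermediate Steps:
$v = 5$
$\left(106 + \left(0 + v 4\right)\right)^{2} = \left(106 + \left(0 + 5 \cdot 4\right)\right)^{2} = \left(106 + \left(0 + 20\right)\right)^{2} = \left(106 + 20\right)^{2} = 126^{2} = 15876$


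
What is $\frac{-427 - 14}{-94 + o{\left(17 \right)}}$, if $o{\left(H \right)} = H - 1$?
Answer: $\frac{147}{26} \approx 5.6538$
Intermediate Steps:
$o{\left(H \right)} = -1 + H$ ($o{\left(H \right)} = H - 1 = -1 + H$)
$\frac{-427 - 14}{-94 + o{\left(17 \right)}} = \frac{-427 - 14}{-94 + \left(-1 + 17\right)} = - \frac{441}{-94 + 16} = - \frac{441}{-78} = \left(-441\right) \left(- \frac{1}{78}\right) = \frac{147}{26}$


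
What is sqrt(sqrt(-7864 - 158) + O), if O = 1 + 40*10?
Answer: sqrt(401 + I*sqrt(8022)) ≈ 20.148 + 2.2227*I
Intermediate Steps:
O = 401 (O = 1 + 400 = 401)
sqrt(sqrt(-7864 - 158) + O) = sqrt(sqrt(-7864 - 158) + 401) = sqrt(sqrt(-8022) + 401) = sqrt(I*sqrt(8022) + 401) = sqrt(401 + I*sqrt(8022))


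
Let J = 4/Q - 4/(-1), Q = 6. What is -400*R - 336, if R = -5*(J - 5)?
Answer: -3008/3 ≈ -1002.7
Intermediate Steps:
J = 14/3 (J = 4/6 - 4/(-1) = 4*(⅙) - 4*(-1) = ⅔ + 4 = 14/3 ≈ 4.6667)
R = 5/3 (R = -5*(14/3 - 5) = -5*(-⅓) = 5/3 ≈ 1.6667)
-400*R - 336 = -400*5/3 - 336 = -2000/3 - 336 = -3008/3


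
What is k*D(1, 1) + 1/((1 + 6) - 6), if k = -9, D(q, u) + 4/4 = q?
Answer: 1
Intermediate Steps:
D(q, u) = -1 + q
k*D(1, 1) + 1/((1 + 6) - 6) = -9*(-1 + 1) + 1/((1 + 6) - 6) = -9*0 + 1/(7 - 6) = 0 + 1/1 = 0 + 1 = 1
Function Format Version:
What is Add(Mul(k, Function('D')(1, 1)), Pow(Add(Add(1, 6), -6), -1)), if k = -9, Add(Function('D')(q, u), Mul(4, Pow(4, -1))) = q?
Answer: 1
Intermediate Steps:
Function('D')(q, u) = Add(-1, q)
Add(Mul(k, Function('D')(1, 1)), Pow(Add(Add(1, 6), -6), -1)) = Add(Mul(-9, Add(-1, 1)), Pow(Add(Add(1, 6), -6), -1)) = Add(Mul(-9, 0), Pow(Add(7, -6), -1)) = Add(0, Pow(1, -1)) = Add(0, 1) = 1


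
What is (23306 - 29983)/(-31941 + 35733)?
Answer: -6677/3792 ≈ -1.7608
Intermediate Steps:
(23306 - 29983)/(-31941 + 35733) = -6677/3792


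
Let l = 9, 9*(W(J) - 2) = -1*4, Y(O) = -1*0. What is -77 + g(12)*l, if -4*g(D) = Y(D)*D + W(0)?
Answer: -161/2 ≈ -80.500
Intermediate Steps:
Y(O) = 0
W(J) = 14/9 (W(J) = 2 + (-1*4)/9 = 2 + (⅑)*(-4) = 2 - 4/9 = 14/9)
g(D) = -7/18 (g(D) = -(0*D + 14/9)/4 = -(0 + 14/9)/4 = -¼*14/9 = -7/18)
-77 + g(12)*l = -77 - 7/18*9 = -77 - 7/2 = -161/2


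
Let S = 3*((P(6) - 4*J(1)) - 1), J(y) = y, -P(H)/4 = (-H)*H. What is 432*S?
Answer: 180144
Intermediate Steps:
P(H) = 4*H**2 (P(H) = -4*(-H)*H = -(-4)*H**2 = 4*H**2)
S = 417 (S = 3*((4*6**2 - 4*1) - 1) = 3*((4*36 - 4) - 1) = 3*((144 - 4) - 1) = 3*(140 - 1) = 3*139 = 417)
432*S = 432*417 = 180144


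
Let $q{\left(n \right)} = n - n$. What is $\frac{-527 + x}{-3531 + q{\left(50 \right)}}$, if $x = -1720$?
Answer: $\frac{7}{11} \approx 0.63636$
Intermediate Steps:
$q{\left(n \right)} = 0$
$\frac{-527 + x}{-3531 + q{\left(50 \right)}} = \frac{-527 - 1720}{-3531 + 0} = - \frac{2247}{-3531} = \left(-2247\right) \left(- \frac{1}{3531}\right) = \frac{7}{11}$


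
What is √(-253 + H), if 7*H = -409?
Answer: 2*I*√3815/7 ≈ 17.647*I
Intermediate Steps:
H = -409/7 (H = (⅐)*(-409) = -409/7 ≈ -58.429)
√(-253 + H) = √(-253 - 409/7) = √(-2180/7) = 2*I*√3815/7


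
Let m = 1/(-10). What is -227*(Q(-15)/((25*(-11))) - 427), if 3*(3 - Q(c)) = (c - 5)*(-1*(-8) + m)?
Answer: 80004334/825 ≈ 96975.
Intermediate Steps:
m = -⅒ ≈ -0.10000
Q(c) = 97/6 - 79*c/30 (Q(c) = 3 - (c - 5)*(-1*(-8) - ⅒)/3 = 3 - (-5 + c)*(8 - ⅒)/3 = 3 - (-5 + c)*79/(3*10) = 3 - (-79/2 + 79*c/10)/3 = 3 + (79/6 - 79*c/30) = 97/6 - 79*c/30)
-227*(Q(-15)/((25*(-11))) - 427) = -227*((97/6 - 79/30*(-15))/((25*(-11))) - 427) = -227*((97/6 + 79/2)/(-275) - 427) = -227*((167/3)*(-1/275) - 427) = -227*(-167/825 - 427) = -227*(-352442/825) = 80004334/825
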